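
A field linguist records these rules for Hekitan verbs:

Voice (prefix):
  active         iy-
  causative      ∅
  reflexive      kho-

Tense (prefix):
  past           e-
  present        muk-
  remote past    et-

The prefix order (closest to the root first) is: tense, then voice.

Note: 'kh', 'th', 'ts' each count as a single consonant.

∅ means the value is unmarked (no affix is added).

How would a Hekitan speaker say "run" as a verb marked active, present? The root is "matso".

iymukmatso

Attach tense present muk- → mukmatso.
Attach voice active iy- → iymukmatso.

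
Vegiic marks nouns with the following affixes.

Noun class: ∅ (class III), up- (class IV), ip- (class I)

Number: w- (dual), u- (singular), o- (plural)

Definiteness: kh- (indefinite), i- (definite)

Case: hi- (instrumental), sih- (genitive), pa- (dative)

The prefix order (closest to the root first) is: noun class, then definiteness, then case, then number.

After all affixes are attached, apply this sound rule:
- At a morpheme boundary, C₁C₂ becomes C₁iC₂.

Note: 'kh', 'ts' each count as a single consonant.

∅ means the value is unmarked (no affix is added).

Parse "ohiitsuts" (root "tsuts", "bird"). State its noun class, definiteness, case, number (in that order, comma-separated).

class III, definite, instrumental, plural

Segment: o-hi-i-tsuts.
noun class: ∅ → class III.
definiteness: i- → definite.
case: hi- → instrumental.
number: o- → plural.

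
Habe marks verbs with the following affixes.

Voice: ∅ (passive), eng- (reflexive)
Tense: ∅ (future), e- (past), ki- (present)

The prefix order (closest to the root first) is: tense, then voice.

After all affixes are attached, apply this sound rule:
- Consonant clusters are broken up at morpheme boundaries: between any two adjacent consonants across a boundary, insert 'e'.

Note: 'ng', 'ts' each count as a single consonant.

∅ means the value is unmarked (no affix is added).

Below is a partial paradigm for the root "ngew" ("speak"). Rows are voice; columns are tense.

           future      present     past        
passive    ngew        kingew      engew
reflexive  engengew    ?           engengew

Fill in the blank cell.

engekingew

Attach tense present ki- → kingew.
Attach voice reflexive eng- → engkingew.
Apply epenthesis: engkingew → engekingew.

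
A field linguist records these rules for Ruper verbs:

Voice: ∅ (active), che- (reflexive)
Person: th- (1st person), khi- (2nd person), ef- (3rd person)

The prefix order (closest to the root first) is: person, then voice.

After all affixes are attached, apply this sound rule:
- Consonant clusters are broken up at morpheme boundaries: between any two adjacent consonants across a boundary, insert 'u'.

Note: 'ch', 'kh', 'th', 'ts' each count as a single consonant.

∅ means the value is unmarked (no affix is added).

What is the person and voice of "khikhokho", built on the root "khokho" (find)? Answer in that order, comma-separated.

2nd person, active

Segment: khi-khokho.
person: khi- → 2nd person.
voice: ∅ → active.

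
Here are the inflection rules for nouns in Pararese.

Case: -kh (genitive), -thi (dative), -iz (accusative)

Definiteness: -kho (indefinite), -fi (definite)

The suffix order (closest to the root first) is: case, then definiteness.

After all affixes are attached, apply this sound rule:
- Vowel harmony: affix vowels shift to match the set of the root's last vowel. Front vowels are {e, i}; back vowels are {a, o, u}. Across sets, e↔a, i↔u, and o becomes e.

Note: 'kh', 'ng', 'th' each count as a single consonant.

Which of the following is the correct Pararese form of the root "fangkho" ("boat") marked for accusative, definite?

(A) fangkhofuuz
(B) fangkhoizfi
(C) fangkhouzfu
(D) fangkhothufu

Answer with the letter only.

C

Attach case accusative -iz → fangkhoiz.
Attach definiteness definite -fi → fangkhoizfi.
Apply vowel harmony: fangkhoizfi → fangkhouzfu.
So the correct form is fangkhouzfu, option (C).
(B) fangkhoizfi is wrong: it fails to apply the sound rule(s).
(A) fangkhofuuz is wrong: it has the affixes in the wrong order.
(D) fangkhothufu is wrong: it uses dative instead of accusative for case.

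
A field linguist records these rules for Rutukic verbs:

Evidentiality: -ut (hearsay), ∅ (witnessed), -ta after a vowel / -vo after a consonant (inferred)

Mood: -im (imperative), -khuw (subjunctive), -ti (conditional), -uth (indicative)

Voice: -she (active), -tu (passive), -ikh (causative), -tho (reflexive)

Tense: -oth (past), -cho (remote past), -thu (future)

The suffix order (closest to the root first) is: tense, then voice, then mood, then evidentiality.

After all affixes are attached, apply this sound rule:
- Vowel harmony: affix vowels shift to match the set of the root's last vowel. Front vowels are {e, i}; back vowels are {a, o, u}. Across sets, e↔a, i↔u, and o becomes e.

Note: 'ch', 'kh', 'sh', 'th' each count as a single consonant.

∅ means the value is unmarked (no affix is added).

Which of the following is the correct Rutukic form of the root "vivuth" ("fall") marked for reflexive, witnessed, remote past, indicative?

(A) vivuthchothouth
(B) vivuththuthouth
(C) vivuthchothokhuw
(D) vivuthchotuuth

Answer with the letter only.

Attach tense remote past -cho → vivuthcho.
Attach voice reflexive -tho → vivuthchotho.
Attach mood indicative -uth → vivuthchothouth.
evidentiality = witnessed: zero marking, form stays vivuthchothouth.
Vowel harmony: no change.
So the correct form is vivuthchothouth, option (A).
(B) vivuththuthouth is wrong: it uses future instead of remote past for tense.
(C) vivuthchothokhuw is wrong: it uses subjunctive instead of indicative for mood.
(D) vivuthchotuuth is wrong: it uses passive instead of reflexive for voice.

A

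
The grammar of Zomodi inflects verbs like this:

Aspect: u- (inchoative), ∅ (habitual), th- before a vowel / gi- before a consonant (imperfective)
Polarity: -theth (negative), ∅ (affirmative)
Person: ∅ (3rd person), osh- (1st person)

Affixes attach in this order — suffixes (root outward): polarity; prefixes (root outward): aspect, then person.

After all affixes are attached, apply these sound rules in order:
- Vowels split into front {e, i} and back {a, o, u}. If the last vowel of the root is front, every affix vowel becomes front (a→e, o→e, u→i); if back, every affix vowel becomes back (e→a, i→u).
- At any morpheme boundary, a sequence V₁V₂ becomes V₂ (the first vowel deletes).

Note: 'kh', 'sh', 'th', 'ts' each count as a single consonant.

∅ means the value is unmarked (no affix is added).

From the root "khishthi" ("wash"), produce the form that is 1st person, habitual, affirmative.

eshkhishthi

polarity = affirmative: zero marking, form stays khishthi.
aspect = habitual: zero marking, form stays khishthi.
Attach person 1st person osh- → oshkhishthi.
Apply vowel harmony: oshkhishthi → eshkhishthi.
Vowel deletion: no change.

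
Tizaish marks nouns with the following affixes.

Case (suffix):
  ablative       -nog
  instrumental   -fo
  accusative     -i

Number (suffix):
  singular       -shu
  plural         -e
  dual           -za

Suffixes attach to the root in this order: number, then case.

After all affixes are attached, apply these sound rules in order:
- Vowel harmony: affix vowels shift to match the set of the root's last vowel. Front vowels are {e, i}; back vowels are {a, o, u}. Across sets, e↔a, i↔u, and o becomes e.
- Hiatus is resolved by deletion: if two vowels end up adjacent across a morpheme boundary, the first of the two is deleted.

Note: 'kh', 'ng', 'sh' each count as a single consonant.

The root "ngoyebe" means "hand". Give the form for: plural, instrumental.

Attach number plural -e → ngoyebee.
Attach case instrumental -fo → ngoyebeefo.
Apply vowel harmony: ngoyebeefo → ngoyebeefe.
Apply vowel deletion: ngoyebeefe → ngoyebefe.

ngoyebefe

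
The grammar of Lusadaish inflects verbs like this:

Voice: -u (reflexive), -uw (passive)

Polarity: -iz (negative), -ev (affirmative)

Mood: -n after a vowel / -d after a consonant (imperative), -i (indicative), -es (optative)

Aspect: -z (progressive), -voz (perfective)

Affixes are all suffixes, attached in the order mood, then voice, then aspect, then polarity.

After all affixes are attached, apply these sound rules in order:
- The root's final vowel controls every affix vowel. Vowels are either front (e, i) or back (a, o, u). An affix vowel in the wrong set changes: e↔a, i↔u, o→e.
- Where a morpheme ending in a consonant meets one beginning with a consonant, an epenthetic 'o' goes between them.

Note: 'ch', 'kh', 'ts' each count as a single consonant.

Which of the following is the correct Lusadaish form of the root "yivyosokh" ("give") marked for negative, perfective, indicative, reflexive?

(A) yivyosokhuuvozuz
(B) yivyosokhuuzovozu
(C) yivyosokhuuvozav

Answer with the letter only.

Attach mood indicative -i → yivyosokhi.
Attach voice reflexive -u → yivyosokhiu.
Attach aspect perfective -voz → yivyosokhiuvoz.
Attach polarity negative -iz → yivyosokhiuvoziz.
Apply vowel harmony: yivyosokhiuvoziz → yivyosokhuuvozuz.
Epenthesis: no change.
So the correct form is yivyosokhuuvozuz, option (A).
(B) yivyosokhuuzovozu is wrong: it has the affixes in the wrong order.
(C) yivyosokhuuvozav is wrong: it uses affirmative instead of negative for polarity.

A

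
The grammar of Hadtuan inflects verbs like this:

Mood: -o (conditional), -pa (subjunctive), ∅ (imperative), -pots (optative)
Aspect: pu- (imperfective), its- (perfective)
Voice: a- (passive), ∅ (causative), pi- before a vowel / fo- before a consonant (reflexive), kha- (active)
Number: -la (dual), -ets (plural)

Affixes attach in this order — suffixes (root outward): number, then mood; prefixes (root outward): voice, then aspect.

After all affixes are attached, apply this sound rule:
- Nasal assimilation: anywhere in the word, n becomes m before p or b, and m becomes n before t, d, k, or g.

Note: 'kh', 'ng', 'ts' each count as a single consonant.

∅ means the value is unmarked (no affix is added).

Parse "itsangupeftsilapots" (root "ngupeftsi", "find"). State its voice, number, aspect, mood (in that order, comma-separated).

passive, dual, perfective, optative

Segment: its-a-ngupeftsi-la-pots.
voice: a- → passive.
number: -la → dual.
aspect: its- → perfective.
mood: -pots → optative.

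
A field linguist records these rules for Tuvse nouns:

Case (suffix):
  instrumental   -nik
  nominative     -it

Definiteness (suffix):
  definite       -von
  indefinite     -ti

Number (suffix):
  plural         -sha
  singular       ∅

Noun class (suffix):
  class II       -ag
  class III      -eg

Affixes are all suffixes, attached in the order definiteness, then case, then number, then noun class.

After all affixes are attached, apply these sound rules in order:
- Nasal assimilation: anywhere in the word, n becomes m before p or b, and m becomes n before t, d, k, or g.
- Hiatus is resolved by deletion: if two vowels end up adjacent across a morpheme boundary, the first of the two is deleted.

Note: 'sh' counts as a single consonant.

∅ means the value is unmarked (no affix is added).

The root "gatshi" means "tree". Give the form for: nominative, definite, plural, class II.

Attach definiteness definite -von → gatshivon.
Attach case nominative -it → gatshivonit.
Attach number plural -sha → gatshivonitsha.
Attach noun class class II -ag → gatshivonitshaag.
Nasal assimilation: no change.
Apply vowel deletion: gatshivonitshaag → gatshivonitshag.

gatshivonitshag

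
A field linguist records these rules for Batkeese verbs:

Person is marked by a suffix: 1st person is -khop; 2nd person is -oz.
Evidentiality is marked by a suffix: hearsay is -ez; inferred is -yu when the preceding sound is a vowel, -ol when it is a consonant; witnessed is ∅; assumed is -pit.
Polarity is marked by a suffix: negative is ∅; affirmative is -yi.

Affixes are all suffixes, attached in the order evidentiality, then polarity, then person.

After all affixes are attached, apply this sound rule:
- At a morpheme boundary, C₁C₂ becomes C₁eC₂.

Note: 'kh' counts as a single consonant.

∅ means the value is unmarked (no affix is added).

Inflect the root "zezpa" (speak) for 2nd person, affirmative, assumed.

Attach evidentiality assumed -pit → zezpapit.
Attach polarity affirmative -yi → zezpapityi.
Attach person 2nd person -oz → zezpapityioz.
Apply epenthesis: zezpapityioz → zezpapiteyioz.

zezpapiteyioz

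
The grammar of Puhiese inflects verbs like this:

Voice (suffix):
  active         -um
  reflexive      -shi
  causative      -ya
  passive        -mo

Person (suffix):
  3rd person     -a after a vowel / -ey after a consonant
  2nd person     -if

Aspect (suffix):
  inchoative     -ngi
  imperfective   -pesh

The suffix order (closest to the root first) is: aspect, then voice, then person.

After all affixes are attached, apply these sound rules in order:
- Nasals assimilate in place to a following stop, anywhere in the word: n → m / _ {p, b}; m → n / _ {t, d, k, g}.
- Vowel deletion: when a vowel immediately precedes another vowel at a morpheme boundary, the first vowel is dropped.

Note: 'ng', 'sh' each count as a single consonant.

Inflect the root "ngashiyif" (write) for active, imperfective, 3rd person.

ngashiyifpeshumey

Attach aspect imperfective -pesh → ngashiyifpesh.
Attach voice active -um → ngashiyifpeshum.
Attach person 3rd person -ey (after consonant 'm') → ngashiyifpeshumey.
Nasal assimilation: no change.
Vowel deletion: no change.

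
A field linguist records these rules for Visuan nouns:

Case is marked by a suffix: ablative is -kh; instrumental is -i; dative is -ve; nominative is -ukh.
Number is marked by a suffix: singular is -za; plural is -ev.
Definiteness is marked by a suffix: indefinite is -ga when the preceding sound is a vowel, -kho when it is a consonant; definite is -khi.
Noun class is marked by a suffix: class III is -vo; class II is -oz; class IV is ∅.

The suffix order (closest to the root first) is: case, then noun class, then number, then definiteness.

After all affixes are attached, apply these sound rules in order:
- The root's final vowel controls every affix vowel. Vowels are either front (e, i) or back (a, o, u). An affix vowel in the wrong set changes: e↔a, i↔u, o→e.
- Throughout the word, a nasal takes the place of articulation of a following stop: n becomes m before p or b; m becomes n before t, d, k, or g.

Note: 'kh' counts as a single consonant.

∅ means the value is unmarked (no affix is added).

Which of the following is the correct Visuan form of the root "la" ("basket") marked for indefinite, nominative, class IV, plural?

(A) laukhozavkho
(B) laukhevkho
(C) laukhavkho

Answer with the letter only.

Attach case nominative -ukh → laukh.
noun class = class IV: zero marking, form stays laukh.
Attach number plural -ev → laukhev.
Attach definiteness indefinite -kho (after consonant 'v') → laukhevkho.
Apply vowel harmony: laukhevkho → laukhavkho.
Nasal assimilation: no change.
So the correct form is laukhavkho, option (C).
(B) laukhevkho is wrong: it fails to apply the sound rule(s).
(A) laukhozavkho is wrong: it uses class II instead of class IV for noun class.

C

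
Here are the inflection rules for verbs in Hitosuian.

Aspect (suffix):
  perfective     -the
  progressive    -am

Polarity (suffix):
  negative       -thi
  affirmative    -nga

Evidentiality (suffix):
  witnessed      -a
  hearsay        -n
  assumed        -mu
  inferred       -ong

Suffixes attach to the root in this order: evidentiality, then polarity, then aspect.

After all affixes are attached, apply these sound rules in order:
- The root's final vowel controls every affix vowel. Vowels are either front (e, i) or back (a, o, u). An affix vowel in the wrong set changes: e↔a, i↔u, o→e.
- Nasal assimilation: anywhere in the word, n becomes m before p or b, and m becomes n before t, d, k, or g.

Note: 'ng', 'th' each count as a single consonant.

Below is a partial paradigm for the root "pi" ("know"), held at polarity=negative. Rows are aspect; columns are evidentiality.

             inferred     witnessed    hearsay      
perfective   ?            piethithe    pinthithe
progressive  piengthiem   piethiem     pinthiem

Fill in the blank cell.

piengthithe

Attach evidentiality inferred -ong → piong.
Attach polarity negative -thi → piongthi.
Attach aspect perfective -the → piongthithe.
Apply vowel harmony: piongthithe → piengthithe.
Nasal assimilation: no change.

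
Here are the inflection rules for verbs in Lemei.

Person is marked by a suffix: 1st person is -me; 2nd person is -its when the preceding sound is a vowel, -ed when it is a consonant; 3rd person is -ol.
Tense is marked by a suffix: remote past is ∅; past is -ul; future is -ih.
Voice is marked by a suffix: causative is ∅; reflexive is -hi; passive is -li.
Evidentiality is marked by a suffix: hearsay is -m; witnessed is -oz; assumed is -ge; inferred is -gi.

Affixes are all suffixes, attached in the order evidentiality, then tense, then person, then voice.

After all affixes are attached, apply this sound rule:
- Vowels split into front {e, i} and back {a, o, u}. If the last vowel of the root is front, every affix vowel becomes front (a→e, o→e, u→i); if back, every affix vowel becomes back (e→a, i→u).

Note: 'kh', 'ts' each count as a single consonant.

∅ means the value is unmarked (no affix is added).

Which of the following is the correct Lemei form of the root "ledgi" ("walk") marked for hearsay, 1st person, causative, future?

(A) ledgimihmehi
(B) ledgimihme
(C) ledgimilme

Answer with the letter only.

Attach evidentiality hearsay -m → ledgim.
Attach tense future -ih → ledgimih.
Attach person 1st person -me → ledgimihme.
voice = causative: zero marking, form stays ledgimihme.
Vowel harmony: no change.
So the correct form is ledgimihme, option (B).
(C) ledgimilme is wrong: it uses past instead of future for tense.
(A) ledgimihmehi is wrong: it uses reflexive instead of causative for voice.

B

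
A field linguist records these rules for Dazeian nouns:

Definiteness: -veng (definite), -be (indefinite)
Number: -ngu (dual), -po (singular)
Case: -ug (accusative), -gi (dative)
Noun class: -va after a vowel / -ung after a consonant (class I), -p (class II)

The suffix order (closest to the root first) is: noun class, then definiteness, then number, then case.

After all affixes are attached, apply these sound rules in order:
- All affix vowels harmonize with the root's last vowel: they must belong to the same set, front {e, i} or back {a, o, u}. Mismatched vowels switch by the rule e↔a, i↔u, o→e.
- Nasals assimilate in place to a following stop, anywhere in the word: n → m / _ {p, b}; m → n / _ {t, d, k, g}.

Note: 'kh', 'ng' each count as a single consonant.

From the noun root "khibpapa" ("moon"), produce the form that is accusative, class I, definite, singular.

Attach noun class class I -va (after vowel 'a') → khibpapava.
Attach definiteness definite -veng → khibpapavaveng.
Attach number singular -po → khibpapavavengpo.
Attach case accusative -ug → khibpapavavengpoug.
Apply vowel harmony: khibpapavavengpoug → khibpapavavangpoug.
Nasal assimilation: no change.

khibpapavavangpoug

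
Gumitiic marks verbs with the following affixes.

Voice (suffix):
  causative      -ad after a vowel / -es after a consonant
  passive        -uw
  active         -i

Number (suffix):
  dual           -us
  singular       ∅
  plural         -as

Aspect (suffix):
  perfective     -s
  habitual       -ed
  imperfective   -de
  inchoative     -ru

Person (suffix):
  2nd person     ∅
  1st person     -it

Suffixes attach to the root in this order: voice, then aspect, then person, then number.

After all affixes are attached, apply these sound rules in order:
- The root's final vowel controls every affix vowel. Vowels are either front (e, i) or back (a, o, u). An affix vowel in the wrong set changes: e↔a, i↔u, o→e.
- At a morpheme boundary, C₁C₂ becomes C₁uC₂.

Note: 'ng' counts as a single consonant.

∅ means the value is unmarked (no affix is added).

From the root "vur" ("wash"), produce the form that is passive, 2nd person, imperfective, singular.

vuruwuda

Attach voice passive -uw → vuruw.
Attach aspect imperfective -de → vuruwde.
person = 2nd person: zero marking, form stays vuruwde.
number = singular: zero marking, form stays vuruwde.
Apply vowel harmony: vuruwde → vuruwda.
Apply epenthesis: vuruwda → vuruwuda.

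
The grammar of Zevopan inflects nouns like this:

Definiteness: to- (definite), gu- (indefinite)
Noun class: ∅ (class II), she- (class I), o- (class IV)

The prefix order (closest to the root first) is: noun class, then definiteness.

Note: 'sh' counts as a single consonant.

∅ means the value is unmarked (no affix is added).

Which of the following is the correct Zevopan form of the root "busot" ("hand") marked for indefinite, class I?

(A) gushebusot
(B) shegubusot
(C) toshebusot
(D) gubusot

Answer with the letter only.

A

Attach noun class class I she- → shebusot.
Attach definiteness indefinite gu- → gushebusot.
So the correct form is gushebusot, option (A).
(D) gubusot is wrong: it uses class II instead of class I for noun class.
(C) toshebusot is wrong: it uses definite instead of indefinite for definiteness.
(B) shegubusot is wrong: it has the affixes in the wrong order.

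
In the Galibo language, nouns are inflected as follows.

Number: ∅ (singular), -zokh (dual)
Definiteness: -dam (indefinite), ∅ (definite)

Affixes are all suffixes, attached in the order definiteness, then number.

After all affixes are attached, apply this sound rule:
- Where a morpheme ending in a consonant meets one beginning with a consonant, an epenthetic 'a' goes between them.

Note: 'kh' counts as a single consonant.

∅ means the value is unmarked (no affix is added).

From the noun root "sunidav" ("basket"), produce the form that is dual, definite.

sunidavazokh

definiteness = definite: zero marking, form stays sunidav.
Attach number dual -zokh → sunidavzokh.
Apply epenthesis: sunidavzokh → sunidavazokh.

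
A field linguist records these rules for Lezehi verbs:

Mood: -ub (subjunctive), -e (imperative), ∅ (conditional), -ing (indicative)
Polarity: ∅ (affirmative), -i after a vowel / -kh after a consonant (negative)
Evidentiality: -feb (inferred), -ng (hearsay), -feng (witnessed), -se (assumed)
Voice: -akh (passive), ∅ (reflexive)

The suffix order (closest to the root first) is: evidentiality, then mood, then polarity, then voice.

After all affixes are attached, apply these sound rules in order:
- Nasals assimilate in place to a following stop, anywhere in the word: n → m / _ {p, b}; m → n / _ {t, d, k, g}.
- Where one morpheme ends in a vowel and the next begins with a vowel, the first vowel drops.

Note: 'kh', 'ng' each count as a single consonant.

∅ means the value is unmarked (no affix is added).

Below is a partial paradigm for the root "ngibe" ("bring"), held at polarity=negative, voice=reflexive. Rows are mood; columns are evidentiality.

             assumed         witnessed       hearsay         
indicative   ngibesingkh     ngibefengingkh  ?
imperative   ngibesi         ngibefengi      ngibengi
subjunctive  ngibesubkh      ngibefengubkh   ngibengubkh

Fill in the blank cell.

Attach evidentiality hearsay -ng → ngibeng.
Attach mood indicative -ing → ngibenging.
Attach polarity negative -kh (after consonant 'ng') → ngibengingkh.
voice = reflexive: zero marking, form stays ngibengingkh.
Nasal assimilation: no change.
Vowel deletion: no change.

ngibengingkh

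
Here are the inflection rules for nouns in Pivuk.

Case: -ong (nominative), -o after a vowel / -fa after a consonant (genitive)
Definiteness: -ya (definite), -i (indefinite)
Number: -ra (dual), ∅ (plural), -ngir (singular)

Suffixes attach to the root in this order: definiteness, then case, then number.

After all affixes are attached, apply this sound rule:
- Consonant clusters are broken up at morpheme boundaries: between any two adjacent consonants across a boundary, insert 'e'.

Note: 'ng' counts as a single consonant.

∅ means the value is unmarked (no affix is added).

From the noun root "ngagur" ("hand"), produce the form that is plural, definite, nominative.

Attach definiteness definite -ya → ngagurya.
Attach case nominative -ong → ngaguryaong.
number = plural: zero marking, form stays ngaguryaong.
Apply epenthesis: ngaguryaong → ngagureyaong.

ngagureyaong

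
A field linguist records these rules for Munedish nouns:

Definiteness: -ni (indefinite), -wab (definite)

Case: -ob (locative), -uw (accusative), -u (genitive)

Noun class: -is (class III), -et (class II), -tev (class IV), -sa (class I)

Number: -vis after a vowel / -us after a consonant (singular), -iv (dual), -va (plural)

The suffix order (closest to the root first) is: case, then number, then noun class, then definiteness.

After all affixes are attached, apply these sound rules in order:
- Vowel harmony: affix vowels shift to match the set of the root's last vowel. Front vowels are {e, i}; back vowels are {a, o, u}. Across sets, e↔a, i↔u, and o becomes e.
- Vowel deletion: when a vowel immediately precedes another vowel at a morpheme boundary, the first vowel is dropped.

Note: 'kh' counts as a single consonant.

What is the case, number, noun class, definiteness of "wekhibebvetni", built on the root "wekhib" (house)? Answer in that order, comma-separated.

Segment: wekhib-ob-va-et-ni.
case: -ob → locative.
number: -va → plural.
noun class: -et → class II.
definiteness: -ni → indefinite.

locative, plural, class II, indefinite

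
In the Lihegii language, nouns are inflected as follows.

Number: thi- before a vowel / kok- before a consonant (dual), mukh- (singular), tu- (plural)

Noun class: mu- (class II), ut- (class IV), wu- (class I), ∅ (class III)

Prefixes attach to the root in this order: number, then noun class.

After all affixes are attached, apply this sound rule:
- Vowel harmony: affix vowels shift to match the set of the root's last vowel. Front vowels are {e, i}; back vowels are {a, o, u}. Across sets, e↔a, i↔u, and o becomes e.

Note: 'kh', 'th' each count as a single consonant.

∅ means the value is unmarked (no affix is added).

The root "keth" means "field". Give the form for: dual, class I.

wikekketh

Attach number dual kok- (before consonant 'k') → kokketh.
Attach noun class class I wu- → wukokketh.
Apply vowel harmony: wukokketh → wikekketh.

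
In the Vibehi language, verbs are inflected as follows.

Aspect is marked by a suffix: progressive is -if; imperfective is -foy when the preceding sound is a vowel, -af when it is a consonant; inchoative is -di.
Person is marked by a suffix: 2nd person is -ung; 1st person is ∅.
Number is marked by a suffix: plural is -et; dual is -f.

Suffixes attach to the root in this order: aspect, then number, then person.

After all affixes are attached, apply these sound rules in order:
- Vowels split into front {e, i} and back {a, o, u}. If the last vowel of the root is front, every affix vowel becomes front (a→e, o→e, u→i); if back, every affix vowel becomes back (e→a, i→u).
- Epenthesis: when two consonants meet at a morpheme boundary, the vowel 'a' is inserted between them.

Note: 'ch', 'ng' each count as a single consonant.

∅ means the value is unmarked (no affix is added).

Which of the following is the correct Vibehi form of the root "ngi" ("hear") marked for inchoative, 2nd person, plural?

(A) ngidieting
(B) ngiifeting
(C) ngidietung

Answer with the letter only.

Attach aspect inchoative -di → ngidi.
Attach number plural -et → ngidiet.
Attach person 2nd person -ung → ngidietung.
Apply vowel harmony: ngidietung → ngidieting.
Epenthesis: no change.
So the correct form is ngidieting, option (A).
(C) ngidietung is wrong: it fails to apply the sound rule(s).
(B) ngiifeting is wrong: it uses progressive instead of inchoative for aspect.

A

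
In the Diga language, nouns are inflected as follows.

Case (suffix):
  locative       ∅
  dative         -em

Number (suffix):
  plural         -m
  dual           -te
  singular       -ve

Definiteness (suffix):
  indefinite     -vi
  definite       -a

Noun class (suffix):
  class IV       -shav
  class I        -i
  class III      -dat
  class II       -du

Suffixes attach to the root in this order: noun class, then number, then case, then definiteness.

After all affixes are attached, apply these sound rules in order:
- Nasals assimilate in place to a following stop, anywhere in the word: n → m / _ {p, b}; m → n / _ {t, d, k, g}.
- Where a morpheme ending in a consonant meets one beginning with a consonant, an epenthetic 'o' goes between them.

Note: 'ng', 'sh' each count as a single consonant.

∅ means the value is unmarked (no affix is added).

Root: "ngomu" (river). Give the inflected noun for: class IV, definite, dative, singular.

ngomushavoveema

Attach noun class class IV -shav → ngomushav.
Attach number singular -ve → ngomushavve.
Attach case dative -em → ngomushavveem.
Attach definiteness definite -a → ngomushavveema.
Nasal assimilation: no change.
Apply epenthesis: ngomushavveema → ngomushavoveema.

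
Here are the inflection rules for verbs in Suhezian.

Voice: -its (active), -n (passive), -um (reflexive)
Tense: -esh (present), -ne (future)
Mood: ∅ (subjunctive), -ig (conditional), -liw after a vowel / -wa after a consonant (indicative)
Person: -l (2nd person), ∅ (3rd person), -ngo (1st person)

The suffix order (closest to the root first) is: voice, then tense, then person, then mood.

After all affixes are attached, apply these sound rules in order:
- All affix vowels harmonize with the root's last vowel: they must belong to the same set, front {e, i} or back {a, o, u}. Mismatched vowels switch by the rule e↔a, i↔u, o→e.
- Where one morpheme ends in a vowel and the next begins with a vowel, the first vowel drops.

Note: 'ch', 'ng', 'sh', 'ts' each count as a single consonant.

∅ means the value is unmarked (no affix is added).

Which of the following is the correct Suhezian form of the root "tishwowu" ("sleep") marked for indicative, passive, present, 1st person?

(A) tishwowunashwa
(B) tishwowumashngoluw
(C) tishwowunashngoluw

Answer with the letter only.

Attach voice passive -n → tishwowun.
Attach tense present -esh → tishwowunesh.
Attach person 1st person -ngo → tishwowuneshngo.
Attach mood indicative -liw (after vowel 'o') → tishwowuneshngoliw.
Apply vowel harmony: tishwowuneshngoliw → tishwowunashngoluw.
Vowel deletion: no change.
So the correct form is tishwowunashngoluw, option (C).
(B) tishwowumashngoluw is wrong: it uses reflexive instead of passive for voice.
(A) tishwowunashwa is wrong: it uses 3rd person instead of 1st person for person.

C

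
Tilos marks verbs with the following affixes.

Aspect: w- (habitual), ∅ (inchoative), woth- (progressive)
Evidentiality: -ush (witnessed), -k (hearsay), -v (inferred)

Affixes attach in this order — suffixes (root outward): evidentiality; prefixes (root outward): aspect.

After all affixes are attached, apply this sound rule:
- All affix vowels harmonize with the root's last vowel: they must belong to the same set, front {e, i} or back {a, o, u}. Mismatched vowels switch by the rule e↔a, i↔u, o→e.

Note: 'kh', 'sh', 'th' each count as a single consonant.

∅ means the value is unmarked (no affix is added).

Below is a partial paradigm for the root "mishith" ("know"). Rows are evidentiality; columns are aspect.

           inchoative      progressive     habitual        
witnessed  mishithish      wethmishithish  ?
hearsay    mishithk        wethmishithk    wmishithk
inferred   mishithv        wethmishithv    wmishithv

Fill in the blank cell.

wmishithish

Attach aspect habitual w- → wmishith.
Attach evidentiality witnessed -ush → wmishithush.
Apply vowel harmony: wmishithush → wmishithish.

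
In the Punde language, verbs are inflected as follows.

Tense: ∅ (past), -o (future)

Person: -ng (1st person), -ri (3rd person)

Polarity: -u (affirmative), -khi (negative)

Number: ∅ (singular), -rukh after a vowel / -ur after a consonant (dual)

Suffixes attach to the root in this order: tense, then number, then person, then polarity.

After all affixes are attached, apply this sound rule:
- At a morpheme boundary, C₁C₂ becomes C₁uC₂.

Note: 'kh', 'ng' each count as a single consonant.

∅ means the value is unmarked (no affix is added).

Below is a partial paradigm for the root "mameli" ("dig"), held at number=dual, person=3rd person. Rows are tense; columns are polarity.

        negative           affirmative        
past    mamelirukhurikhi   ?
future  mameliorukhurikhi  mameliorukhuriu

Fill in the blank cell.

mamelirukhuriu

tense = past: zero marking, form stays mameli.
Attach number dual -rukh (after vowel 'i') → mamelirukh.
Attach person 3rd person -ri → mamelirukhri.
Attach polarity affirmative -u → mamelirukhriu.
Apply epenthesis: mamelirukhriu → mamelirukhuriu.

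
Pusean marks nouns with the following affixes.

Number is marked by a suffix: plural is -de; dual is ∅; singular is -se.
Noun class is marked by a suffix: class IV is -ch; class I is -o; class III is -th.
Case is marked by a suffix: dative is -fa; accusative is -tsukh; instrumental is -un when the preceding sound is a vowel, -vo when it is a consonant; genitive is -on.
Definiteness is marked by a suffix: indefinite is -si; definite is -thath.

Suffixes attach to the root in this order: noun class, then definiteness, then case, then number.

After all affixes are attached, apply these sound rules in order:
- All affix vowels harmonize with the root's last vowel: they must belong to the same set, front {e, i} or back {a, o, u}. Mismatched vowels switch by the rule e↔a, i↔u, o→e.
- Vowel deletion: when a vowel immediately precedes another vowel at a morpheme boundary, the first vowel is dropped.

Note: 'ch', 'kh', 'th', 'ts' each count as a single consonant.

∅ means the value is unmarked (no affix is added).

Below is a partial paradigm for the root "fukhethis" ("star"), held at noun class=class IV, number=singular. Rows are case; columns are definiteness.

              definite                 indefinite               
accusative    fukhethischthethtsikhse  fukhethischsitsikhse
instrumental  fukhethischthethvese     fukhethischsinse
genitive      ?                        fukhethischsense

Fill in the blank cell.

Attach noun class class IV -ch → fukhethisch.
Attach definiteness definite -thath → fukhethischthath.
Attach case genitive -on → fukhethischthathon.
Attach number singular -se → fukhethischthathonse.
Apply vowel harmony: fukhethischthathonse → fukhethischthethense.
Vowel deletion: no change.

fukhethischthethense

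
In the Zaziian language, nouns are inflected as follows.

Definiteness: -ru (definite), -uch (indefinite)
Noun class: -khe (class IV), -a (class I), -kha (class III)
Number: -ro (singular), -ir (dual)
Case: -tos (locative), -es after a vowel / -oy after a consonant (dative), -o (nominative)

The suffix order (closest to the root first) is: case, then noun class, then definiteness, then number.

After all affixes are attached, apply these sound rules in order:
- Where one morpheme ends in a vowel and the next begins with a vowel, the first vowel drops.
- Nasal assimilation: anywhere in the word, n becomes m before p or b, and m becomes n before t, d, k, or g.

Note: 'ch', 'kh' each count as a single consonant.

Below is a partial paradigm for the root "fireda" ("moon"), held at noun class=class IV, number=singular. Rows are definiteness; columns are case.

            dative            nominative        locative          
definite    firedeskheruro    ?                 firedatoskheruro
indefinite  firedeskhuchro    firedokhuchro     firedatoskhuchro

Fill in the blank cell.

Attach case nominative -o → firedao.
Attach noun class class IV -khe → firedaokhe.
Attach definiteness definite -ru → firedaokheru.
Attach number singular -ro → firedaokheruro.
Apply vowel deletion: firedaokheruro → firedokheruro.
Nasal assimilation: no change.

firedokheruro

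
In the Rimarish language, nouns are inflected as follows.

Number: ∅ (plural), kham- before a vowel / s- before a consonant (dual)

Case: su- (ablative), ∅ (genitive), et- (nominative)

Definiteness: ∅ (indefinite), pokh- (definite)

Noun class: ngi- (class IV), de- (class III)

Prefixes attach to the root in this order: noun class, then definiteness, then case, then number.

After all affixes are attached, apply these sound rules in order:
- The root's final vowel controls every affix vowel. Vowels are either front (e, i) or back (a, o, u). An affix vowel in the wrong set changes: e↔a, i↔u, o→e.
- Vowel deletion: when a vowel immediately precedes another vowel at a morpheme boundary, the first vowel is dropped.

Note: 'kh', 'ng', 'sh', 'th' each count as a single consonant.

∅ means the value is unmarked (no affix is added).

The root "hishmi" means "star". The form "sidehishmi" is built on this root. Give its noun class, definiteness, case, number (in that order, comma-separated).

Segment: su-de-hishmi.
noun class: de- → class III.
definiteness: ∅ → indefinite.
case: su- → ablative.
number: ∅ → plural.

class III, indefinite, ablative, plural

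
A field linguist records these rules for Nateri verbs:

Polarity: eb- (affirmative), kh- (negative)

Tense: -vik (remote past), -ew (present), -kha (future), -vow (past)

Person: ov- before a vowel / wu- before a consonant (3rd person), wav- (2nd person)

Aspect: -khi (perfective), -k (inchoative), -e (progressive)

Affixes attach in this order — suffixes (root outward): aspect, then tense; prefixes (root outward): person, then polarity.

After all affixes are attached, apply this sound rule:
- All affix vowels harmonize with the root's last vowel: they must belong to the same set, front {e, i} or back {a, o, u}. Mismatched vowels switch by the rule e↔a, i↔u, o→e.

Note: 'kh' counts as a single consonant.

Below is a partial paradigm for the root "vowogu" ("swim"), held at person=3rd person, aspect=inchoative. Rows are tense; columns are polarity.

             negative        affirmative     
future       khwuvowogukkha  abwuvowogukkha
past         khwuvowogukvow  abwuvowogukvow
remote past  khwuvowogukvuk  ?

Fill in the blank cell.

abwuvowogukvuk

Attach person 3rd person wu- (before consonant 'v') → wuvowogu.
Attach aspect inchoative -k → wuvowoguk.
Attach tense remote past -vik → wuvowogukvik.
Attach polarity affirmative eb- → ebwuvowogukvik.
Apply vowel harmony: ebwuvowogukvik → abwuvowogukvuk.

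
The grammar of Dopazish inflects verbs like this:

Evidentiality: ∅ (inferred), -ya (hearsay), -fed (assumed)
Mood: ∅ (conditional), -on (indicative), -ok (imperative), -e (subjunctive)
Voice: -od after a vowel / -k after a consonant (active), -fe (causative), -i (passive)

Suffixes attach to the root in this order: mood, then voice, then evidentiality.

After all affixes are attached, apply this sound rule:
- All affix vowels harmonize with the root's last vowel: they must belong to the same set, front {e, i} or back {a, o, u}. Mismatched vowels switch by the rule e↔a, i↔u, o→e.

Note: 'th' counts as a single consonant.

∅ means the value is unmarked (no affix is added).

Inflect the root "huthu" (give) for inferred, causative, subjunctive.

huthuafa

Attach mood subjunctive -e → huthue.
Attach voice causative -fe → huthuefe.
evidentiality = inferred: zero marking, form stays huthuefe.
Apply vowel harmony: huthuefe → huthuafa.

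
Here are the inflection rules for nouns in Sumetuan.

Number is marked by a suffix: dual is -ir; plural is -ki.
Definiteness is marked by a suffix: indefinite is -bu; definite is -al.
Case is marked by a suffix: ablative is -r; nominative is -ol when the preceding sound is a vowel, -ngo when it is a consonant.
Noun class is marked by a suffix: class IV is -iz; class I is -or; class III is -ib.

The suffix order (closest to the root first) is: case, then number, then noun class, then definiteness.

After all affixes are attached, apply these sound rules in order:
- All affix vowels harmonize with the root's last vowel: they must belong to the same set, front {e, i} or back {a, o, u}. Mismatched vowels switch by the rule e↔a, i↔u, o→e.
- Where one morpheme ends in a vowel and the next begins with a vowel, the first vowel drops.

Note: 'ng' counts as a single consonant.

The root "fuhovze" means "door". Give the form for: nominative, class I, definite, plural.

Attach case nominative -ol (after vowel 'e') → fuhovzeol.
Attach number plural -ki → fuhovzeolki.
Attach noun class class I -or → fuhovzeolkior.
Attach definiteness definite -al → fuhovzeolkioral.
Apply vowel harmony: fuhovzeolkioral → fuhovzeelkierel.
Apply vowel deletion: fuhovzeelkierel → fuhovzelkerel.

fuhovzelkerel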